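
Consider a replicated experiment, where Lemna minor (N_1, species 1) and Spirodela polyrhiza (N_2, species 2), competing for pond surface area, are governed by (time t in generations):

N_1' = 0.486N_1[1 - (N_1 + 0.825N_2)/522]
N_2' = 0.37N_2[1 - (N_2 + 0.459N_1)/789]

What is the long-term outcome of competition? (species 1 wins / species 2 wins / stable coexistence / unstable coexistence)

Compare the nullcline intercepts: K1/α12 = 522/0.825 = 633 < K2 = 789; K2/α21 = 789/0.459 = 1720 > K1 = 522.
Since the inequalities point opposite ways, species 2 can invade but species 1 cannot.

species 2 excludes species 1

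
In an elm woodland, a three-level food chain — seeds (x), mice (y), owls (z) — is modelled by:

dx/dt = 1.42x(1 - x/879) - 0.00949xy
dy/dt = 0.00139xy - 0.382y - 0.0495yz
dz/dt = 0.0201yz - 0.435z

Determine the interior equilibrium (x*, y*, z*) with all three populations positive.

x* ≈ 752, y* ≈ 21.6, z* ≈ 13.4

From dz/dt = 0: 0.0201y* = 0.435, so y* = 21.6.
From dx/dt = 0: 1.42(1 - x*/879) = 0.00949·21.6, giving x* = 879·(1 - 0.145) = 752.
From dy/dt = 0: 0.00139·752 - 0.382 = 0.0495z*, so z* = 0.663/0.0495 = 13.4.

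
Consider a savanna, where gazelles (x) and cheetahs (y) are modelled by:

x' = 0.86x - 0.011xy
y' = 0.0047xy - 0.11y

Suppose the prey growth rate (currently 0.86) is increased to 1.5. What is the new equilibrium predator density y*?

At the interior fixed point, setting dx/dt = 0 with x > 0 fixes y* = (prey growth rate)/(xy coefficient) — independent of the other coefficients.
With the change, y* = 1.5/0.011 = 136; it rises from 78.2.

y* ≈ 136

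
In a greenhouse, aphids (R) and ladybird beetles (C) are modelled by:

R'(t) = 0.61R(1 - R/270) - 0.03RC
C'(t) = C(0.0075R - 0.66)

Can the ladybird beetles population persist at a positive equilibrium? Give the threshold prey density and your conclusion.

Threshold R = 88; K > 88, so yes, the predator persists.

The predator equation gives dC/dt > 0 only when R > 0.66/0.0075 = 88.
Without the predator, R → K = 270. Since 270 > 88, the predator can invade and persist.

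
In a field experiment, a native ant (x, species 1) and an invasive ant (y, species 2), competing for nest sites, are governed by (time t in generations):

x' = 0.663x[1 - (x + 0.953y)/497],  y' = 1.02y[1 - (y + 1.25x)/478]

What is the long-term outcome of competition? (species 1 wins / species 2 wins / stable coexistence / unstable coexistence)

species 1 excludes species 2

Compare the nullcline intercepts: K1/α12 = 497/0.953 = 522 > K2 = 478; K2/α21 = 478/1.25 = 382 < K1 = 497.
Since the inequalities point opposite ways, species 1 can invade but species 2 cannot.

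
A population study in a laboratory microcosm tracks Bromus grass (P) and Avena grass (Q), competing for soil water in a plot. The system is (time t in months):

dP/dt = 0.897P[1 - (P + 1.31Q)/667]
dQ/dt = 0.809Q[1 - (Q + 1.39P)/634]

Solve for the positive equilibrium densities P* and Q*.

Setting both brackets to zero gives the nullclines P + 1.31Q = 667 and 1.39P + Q = 634.
Substituting Q = 634 - 1.39P into the first: P(1 - 1.31·1.39) = 667 - 1.31·634.
So P* = -164/-0.821 = 199, and then Q* = 634 - 1.39·199 = 357.

P* ≈ 199, Q* ≈ 357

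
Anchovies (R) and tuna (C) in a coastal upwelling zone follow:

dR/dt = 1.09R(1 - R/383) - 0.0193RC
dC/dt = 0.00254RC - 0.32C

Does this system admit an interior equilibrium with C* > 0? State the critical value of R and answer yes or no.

The predator equation gives dC/dt > 0 only when R > 0.32/0.00254 = 126.
Without the predator, R → K = 383. Since 383 > 126, the predator can invade and persist.

Threshold R = 126; K > 126, so yes, the predator persists.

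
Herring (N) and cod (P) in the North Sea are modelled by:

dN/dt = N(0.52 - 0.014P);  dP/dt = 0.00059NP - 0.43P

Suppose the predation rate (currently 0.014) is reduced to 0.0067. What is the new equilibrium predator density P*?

At the interior fixed point, setting dN/dt = 0 with N > 0 fixes P* = (prey growth rate)/(NP coefficient) — independent of the other coefficients.
With the change, P* = 0.52/0.0067 = 77.6; it rises from 37.1.

P* ≈ 77.6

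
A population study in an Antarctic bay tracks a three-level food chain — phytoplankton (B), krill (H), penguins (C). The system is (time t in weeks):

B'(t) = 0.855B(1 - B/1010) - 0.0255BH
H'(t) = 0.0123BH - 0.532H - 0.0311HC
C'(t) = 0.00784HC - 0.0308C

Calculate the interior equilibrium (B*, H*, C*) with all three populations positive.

B* ≈ 892, H* ≈ 3.93, C* ≈ 336

From dC/dt = 0: 0.00784H* = 0.0308, so H* = 3.93.
From dB/dt = 0: 0.855(1 - B*/1010) = 0.0255·3.93, giving B* = 1010·(1 - 0.117) = 892.
From dH/dt = 0: 0.0123·892 - 0.532 = 0.0311C*, so C* = 10.4/0.0311 = 336.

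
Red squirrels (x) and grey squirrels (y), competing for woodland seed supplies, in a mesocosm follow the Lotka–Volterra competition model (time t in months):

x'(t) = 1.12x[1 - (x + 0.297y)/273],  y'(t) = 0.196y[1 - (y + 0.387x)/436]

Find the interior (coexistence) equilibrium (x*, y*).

Setting both brackets to zero gives the nullclines x + 0.297y = 273 and 0.387x + y = 436.
Substituting y = 436 - 0.387x into the first: x(1 - 0.297·0.387) = 273 - 0.297·436.
So x* = 144/0.885 = 162, and then y* = 436 - 0.387·162 = 373.

x* ≈ 162, y* ≈ 373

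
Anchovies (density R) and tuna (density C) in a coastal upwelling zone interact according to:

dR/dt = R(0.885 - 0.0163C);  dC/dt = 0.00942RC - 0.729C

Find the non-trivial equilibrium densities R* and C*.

Set dC/dt = 0 with C > 0: 0.00942R - 0.729 = 0, so R* = 0.729/0.00942 = 77.4.
Set dR/dt = 0 with R > 0: 0.885 - 0.0163C = 0, so C* = 0.885/0.0163 = 54.3.

R* ≈ 77.4, C* ≈ 54.3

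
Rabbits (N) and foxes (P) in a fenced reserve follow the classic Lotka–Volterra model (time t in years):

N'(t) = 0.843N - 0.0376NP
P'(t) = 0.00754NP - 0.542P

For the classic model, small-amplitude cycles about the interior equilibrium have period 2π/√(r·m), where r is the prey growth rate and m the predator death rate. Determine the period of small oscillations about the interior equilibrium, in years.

Here r = 0.843 and m = 0.542, so r·m = 0.457.
ω = √0.457 = 0.676 per year, hence T = 2π/ω ≈ 9.3 years.

T ≈ 9.3 years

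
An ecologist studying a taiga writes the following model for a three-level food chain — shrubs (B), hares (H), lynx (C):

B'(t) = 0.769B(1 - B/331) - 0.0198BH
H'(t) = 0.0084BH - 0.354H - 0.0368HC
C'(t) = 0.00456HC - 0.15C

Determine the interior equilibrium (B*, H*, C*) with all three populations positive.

From dC/dt = 0: 0.00456H* = 0.15, so H* = 32.9.
From dB/dt = 0: 0.769(1 - B*/331) = 0.0198·32.9, giving B* = 331·(1 - 0.847) = 50.7.
From dH/dt = 0: 0.0084·50.7 - 0.354 = 0.0368C*, so C* = 0.0715/0.0368 = 1.94.

B* ≈ 50.7, H* ≈ 32.9, C* ≈ 1.94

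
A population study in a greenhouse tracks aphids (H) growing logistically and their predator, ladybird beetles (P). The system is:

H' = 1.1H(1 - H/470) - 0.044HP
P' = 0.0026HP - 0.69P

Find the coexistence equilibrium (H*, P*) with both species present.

H* ≈ 265, P* ≈ 10.9

From dP/dt = 0 with P > 0: 0.0026H* = 0.69, so H* = 265.
Substitute into dH/dt = 0: 1.1(1 - 265/470) = 0.044P*.
The bracket is 0.435, giving P* = 0.479/0.044 = 10.9.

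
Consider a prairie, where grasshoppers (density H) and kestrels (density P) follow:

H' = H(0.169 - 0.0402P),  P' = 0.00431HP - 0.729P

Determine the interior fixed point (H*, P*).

H* ≈ 169, P* ≈ 4.2

Set dP/dt = 0 with P > 0: 0.00431H - 0.729 = 0, so H* = 0.729/0.00431 = 169.
Set dH/dt = 0 with H > 0: 0.169 - 0.0402P = 0, so P* = 0.169/0.0402 = 4.2.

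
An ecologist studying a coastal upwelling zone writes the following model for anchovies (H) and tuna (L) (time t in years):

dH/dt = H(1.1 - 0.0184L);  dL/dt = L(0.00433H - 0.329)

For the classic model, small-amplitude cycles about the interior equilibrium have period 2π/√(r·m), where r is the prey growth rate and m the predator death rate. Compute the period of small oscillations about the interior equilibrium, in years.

Here r = 1.1 and m = 0.329, so r·m = 0.362.
ω = √0.362 = 0.602 per year, hence T = 2π/ω ≈ 10.4 years.

T ≈ 10.4 years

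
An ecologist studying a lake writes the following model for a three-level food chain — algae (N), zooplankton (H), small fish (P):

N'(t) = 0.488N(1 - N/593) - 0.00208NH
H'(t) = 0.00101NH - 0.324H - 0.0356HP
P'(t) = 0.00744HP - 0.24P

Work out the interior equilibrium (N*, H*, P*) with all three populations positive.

From dP/dt = 0: 0.00744H* = 0.24, so H* = 32.3.
From dN/dt = 0: 0.488(1 - N*/593) = 0.00208·32.3, giving N* = 593·(1 - 0.137) = 511.
From dH/dt = 0: 0.00101·511 - 0.324 = 0.0356P*, so P* = 0.193/0.0356 = 5.41.

N* ≈ 511, H* ≈ 32.3, P* ≈ 5.41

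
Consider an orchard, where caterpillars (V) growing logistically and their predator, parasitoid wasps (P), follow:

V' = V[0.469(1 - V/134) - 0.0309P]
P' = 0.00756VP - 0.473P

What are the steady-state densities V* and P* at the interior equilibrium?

V* ≈ 62.6, P* ≈ 8.09

From dP/dt = 0 with P > 0: 0.00756V* = 0.473, so V* = 62.6.
Substitute into dV/dt = 0: 0.469(1 - 62.6/134) = 0.0309P*.
The bracket is 0.533, giving P* = 0.25/0.0309 = 8.09.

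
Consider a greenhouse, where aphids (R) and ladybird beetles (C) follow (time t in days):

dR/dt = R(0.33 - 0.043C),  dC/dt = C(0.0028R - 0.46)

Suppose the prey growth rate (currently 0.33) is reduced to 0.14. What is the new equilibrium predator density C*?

At the interior fixed point, setting dR/dt = 0 with R > 0 fixes C* = (prey growth rate)/(RC coefficient) — independent of the other coefficients.
With the change, C* = 0.14/0.043 = 3.26; it falls from 7.67.

C* ≈ 3.26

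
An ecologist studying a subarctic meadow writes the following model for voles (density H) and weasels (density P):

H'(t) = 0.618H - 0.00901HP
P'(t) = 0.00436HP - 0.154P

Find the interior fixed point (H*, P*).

H* ≈ 35.3, P* ≈ 68.6

Set dP/dt = 0 with P > 0: 0.00436H - 0.154 = 0, so H* = 0.154/0.00436 = 35.3.
Set dH/dt = 0 with H > 0: 0.618 - 0.00901P = 0, so P* = 0.618/0.00901 = 68.6.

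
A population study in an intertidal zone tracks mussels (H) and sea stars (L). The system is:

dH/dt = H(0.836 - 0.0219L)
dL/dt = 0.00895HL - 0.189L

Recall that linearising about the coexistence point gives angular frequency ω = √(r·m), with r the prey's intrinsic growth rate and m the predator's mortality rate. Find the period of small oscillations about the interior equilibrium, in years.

Here r = 0.836 and m = 0.189, so r·m = 0.158.
ω = √0.158 = 0.397 per year, hence T = 2π/ω ≈ 15.8 years.

T ≈ 15.8 years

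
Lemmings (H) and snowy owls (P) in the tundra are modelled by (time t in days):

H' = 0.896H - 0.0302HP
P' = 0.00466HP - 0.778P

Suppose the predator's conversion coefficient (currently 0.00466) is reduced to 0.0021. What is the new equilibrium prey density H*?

H* ≈ 370

At the interior fixed point, setting dP/dt = 0 with P > 0 fixes H* = (predator death rate)/(HP coefficient) — independent of the other coefficients.
With the change, H* = 0.778/0.0021 = 370; it rises from 167.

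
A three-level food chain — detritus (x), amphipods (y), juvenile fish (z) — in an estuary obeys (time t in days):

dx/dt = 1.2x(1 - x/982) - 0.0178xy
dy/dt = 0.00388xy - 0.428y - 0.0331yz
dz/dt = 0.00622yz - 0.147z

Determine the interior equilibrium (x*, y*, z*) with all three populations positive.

From dz/dt = 0: 0.00622y* = 0.147, so y* = 23.6.
From dx/dt = 0: 1.2(1 - x*/982) = 0.0178·23.6, giving x* = 982·(1 - 0.351) = 638.
From dy/dt = 0: 0.00388·638 - 0.428 = 0.0331z*, so z* = 2.05/0.0331 = 61.8.

x* ≈ 638, y* ≈ 23.6, z* ≈ 61.8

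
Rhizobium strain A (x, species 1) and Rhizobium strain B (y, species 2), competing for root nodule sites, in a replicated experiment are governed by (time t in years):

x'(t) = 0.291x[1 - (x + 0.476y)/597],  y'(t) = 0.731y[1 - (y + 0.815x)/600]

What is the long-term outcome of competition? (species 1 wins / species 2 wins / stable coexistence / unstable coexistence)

Compare the nullcline intercepts: K1/α12 = 597/0.476 = 1250 > K2 = 600; K2/α21 = 600/0.815 = 736 > K1 = 597.
Since both inequalities hold, each species can invade when rare, so the interior equilibrium is stable.

stable coexistence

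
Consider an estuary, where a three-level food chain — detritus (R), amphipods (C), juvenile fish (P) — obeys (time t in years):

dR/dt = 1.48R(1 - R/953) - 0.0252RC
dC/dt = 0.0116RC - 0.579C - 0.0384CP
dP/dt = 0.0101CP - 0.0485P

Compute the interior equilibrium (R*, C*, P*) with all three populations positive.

R* ≈ 875, C* ≈ 4.8, P* ≈ 249

From dP/dt = 0: 0.0101C* = 0.0485, so C* = 4.8.
From dR/dt = 0: 1.48(1 - R*/953) = 0.0252·4.8, giving R* = 953·(1 - 0.0818) = 875.
From dC/dt = 0: 0.0116·875 - 0.579 = 0.0384P*, so P* = 9.57/0.0384 = 249.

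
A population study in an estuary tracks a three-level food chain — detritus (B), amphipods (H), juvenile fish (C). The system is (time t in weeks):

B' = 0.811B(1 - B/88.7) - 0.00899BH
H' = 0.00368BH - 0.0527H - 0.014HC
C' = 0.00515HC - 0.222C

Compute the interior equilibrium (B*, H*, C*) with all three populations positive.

B* ≈ 46.3, H* ≈ 43.1, C* ≈ 8.41

From dC/dt = 0: 0.00515H* = 0.222, so H* = 43.1.
From dB/dt = 0: 0.811(1 - B*/88.7) = 0.00899·43.1, giving B* = 88.7·(1 - 0.478) = 46.3.
From dH/dt = 0: 0.00368·46.3 - 0.0527 = 0.014C*, so C* = 0.118/0.014 = 8.41.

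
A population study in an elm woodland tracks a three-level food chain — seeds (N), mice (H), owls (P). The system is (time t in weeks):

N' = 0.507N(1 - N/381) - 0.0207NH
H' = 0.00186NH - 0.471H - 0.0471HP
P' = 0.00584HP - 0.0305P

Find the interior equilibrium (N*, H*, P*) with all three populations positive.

N* ≈ 300, H* ≈ 5.22, P* ≈ 1.84

From dP/dt = 0: 0.00584H* = 0.0305, so H* = 5.22.
From dN/dt = 0: 0.507(1 - N*/381) = 0.0207·5.22, giving N* = 381·(1 - 0.213) = 300.
From dH/dt = 0: 0.00186·300 - 0.471 = 0.0471P*, so P* = 0.0866/0.0471 = 1.84.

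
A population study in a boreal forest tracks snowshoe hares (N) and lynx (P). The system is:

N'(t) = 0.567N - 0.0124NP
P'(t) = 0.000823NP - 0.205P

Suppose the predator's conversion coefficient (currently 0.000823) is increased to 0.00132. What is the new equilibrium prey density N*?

N* ≈ 155

At the interior fixed point, setting dP/dt = 0 with P > 0 fixes N* = (predator death rate)/(NP coefficient) — independent of the other coefficients.
With the change, N* = 0.205/0.00132 = 155; it falls from 249.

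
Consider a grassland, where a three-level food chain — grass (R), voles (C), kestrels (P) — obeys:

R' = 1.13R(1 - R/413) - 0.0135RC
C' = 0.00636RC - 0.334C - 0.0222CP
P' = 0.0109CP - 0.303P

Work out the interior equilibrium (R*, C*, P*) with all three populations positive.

R* ≈ 276, C* ≈ 27.8, P* ≈ 64

From dP/dt = 0: 0.0109C* = 0.303, so C* = 27.8.
From dR/dt = 0: 1.13(1 - R*/413) = 0.0135·27.8, giving R* = 413·(1 - 0.332) = 276.
From dC/dt = 0: 0.00636·276 - 0.334 = 0.0222P*, so P* = 1.42/0.0222 = 64.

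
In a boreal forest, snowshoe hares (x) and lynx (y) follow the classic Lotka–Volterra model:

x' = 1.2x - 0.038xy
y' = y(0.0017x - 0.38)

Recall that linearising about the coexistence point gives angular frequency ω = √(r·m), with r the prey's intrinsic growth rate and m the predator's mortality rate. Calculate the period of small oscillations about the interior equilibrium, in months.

T ≈ 9.3 months

Here r = 1.2 and m = 0.38, so r·m = 0.456.
ω = √0.456 = 0.675 per month, hence T = 2π/ω ≈ 9.3 months.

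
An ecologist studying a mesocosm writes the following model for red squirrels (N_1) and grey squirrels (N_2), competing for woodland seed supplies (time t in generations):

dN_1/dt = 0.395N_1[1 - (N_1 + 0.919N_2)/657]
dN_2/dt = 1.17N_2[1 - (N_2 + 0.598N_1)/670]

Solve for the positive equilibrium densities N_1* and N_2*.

Setting both brackets to zero gives the nullclines N_1 + 0.919N_2 = 657 and 0.598N_1 + N_2 = 670.
Substituting N_2 = 670 - 0.598N_1 into the first: N_1(1 - 0.919·0.598) = 657 - 0.919·670.
So N_1* = 41.3/0.45 = 91.6, and then N_2* = 670 - 0.598·91.6 = 615.

N_1* ≈ 91.6, N_2* ≈ 615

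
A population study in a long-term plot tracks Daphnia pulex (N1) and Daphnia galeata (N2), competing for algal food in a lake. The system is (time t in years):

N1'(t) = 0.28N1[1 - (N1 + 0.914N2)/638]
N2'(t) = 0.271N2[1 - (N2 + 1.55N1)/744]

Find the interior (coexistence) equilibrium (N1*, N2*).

Setting both brackets to zero gives the nullclines N1 + 0.914N2 = 638 and 1.55N1 + N2 = 744.
Substituting N2 = 744 - 1.55N1 into the first: N1(1 - 0.914·1.55) = 638 - 0.914·744.
So N1* = -42/-0.417 = 101, and then N2* = 744 - 1.55·101 = 588.

N1* ≈ 101, N2* ≈ 588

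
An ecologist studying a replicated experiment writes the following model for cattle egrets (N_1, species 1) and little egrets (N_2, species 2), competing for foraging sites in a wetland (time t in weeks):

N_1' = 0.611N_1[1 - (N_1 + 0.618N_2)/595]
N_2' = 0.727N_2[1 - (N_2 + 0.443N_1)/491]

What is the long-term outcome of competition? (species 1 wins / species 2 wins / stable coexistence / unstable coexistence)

Compare the nullcline intercepts: K1/α12 = 595/0.618 = 963 > K2 = 491; K2/α21 = 491/0.443 = 1110 > K1 = 595.
Since both inequalities hold, each species can invade when rare, so the interior equilibrium is stable.

stable coexistence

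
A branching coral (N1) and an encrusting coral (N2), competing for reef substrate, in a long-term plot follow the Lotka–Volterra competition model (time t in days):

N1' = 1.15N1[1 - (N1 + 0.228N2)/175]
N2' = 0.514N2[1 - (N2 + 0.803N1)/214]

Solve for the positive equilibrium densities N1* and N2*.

N1* ≈ 154, N2* ≈ 89.9

Setting both brackets to zero gives the nullclines N1 + 0.228N2 = 175 and 0.803N1 + N2 = 214.
Substituting N2 = 214 - 0.803N1 into the first: N1(1 - 0.228·0.803) = 175 - 0.228·214.
So N1* = 126/0.817 = 154, and then N2* = 214 - 0.803·154 = 89.9.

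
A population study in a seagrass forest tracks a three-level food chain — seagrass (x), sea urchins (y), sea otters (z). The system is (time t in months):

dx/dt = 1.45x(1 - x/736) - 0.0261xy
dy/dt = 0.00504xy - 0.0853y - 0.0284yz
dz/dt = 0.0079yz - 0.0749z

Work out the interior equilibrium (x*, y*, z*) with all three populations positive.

From dz/dt = 0: 0.0079y* = 0.0749, so y* = 9.48.
From dx/dt = 0: 1.45(1 - x*/736) = 0.0261·9.48, giving x* = 736·(1 - 0.171) = 610.
From dy/dt = 0: 0.00504·610 - 0.0853 = 0.0284z*, so z* = 2.99/0.0284 = 105.

x* ≈ 610, y* ≈ 9.48, z* ≈ 105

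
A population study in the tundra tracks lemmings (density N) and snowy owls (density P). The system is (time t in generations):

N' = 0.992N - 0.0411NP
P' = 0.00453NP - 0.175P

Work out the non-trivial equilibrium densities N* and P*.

N* ≈ 38.6, P* ≈ 24.1

Set dP/dt = 0 with P > 0: 0.00453N - 0.175 = 0, so N* = 0.175/0.00453 = 38.6.
Set dN/dt = 0 with N > 0: 0.992 - 0.0411P = 0, so P* = 0.992/0.0411 = 24.1.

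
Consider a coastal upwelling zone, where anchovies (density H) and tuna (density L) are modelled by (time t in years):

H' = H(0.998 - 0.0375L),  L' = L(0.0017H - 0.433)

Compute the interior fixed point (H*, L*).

H* ≈ 255, L* ≈ 26.6

Set dL/dt = 0 with L > 0: 0.0017H - 0.433 = 0, so H* = 0.433/0.0017 = 255.
Set dH/dt = 0 with H > 0: 0.998 - 0.0375L = 0, so L* = 0.998/0.0375 = 26.6.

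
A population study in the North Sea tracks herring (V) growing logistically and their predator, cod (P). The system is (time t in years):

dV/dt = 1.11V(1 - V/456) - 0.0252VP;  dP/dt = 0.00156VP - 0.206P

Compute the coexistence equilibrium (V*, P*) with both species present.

V* ≈ 132, P* ≈ 31.3

From dP/dt = 0 with P > 0: 0.00156V* = 0.206, so V* = 132.
Substitute into dV/dt = 0: 1.11(1 - 132/456) = 0.0252P*.
The bracket is 0.71, giving P* = 0.789/0.0252 = 31.3.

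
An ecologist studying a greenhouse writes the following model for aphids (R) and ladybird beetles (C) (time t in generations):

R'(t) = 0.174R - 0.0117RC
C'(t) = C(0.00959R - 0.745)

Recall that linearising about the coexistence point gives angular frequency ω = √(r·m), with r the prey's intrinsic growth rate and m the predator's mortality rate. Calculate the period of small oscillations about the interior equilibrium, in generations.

T ≈ 17.5 generations

Here r = 0.174 and m = 0.745, so r·m = 0.13.
ω = √0.13 = 0.36 per generation, hence T = 2π/ω ≈ 17.5 generations.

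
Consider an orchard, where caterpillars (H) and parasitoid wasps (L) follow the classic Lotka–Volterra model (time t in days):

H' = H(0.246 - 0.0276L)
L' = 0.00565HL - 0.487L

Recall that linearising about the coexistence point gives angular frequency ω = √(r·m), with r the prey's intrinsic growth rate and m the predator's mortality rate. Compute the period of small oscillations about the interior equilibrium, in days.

T ≈ 18.2 days

Here r = 0.246 and m = 0.487, so r·m = 0.12.
ω = √0.12 = 0.346 per day, hence T = 2π/ω ≈ 18.2 days.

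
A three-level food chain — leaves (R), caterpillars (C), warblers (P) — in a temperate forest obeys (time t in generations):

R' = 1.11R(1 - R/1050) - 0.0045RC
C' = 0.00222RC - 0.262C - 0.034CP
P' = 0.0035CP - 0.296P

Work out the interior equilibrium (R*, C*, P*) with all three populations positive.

From dP/dt = 0: 0.0035C* = 0.296, so C* = 84.6.
From dR/dt = 0: 1.11(1 - R*/1050) = 0.0045·84.6, giving R* = 1050·(1 - 0.343) = 690.
From dC/dt = 0: 0.00222·690 - 0.262 = 0.034P*, so P* = 1.27/0.034 = 37.3.

R* ≈ 690, C* ≈ 84.6, P* ≈ 37.3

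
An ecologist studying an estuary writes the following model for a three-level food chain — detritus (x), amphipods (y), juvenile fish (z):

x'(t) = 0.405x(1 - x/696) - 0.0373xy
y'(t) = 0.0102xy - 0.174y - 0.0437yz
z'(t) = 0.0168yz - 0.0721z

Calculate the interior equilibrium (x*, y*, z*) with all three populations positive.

From dz/dt = 0: 0.0168y* = 0.0721, so y* = 4.29.
From dx/dt = 0: 0.405(1 - x*/696) = 0.0373·4.29, giving x* = 696·(1 - 0.395) = 421.
From dy/dt = 0: 0.0102·421 - 0.174 = 0.0437z*, so z* = 4.12/0.0437 = 94.3.

x* ≈ 421, y* ≈ 4.29, z* ≈ 94.3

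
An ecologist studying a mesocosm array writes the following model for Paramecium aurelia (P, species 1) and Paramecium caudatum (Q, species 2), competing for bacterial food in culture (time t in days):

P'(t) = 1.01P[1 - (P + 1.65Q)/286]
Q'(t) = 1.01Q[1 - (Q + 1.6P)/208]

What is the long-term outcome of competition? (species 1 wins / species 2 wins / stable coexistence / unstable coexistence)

unstable coexistence (outcome depends on initial conditions)

Compare the nullcline intercepts: K1/α12 = 286/1.65 = 173 < K2 = 208; K2/α21 = 208/1.6 = 130 < K1 = 286.
Since both are reversed, neither can invade when rare; the interior point is a saddle.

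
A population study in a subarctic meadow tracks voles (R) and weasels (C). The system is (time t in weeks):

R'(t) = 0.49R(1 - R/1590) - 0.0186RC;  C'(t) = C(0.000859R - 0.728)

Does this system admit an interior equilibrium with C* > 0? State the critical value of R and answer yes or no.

The predator equation gives dC/dt > 0 only when R > 0.728/0.000859 = 847.
Without the predator, R → K = 1590. Since 1590 > 847, the predator can invade and persist.

Threshold R = 847; K > 847, so yes, the predator persists.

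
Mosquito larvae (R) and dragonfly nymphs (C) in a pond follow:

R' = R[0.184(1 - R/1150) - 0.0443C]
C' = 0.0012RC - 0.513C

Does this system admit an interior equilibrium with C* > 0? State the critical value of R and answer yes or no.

The predator equation gives dC/dt > 0 only when R > 0.513/0.0012 = 428.
Without the predator, R → K = 1150. Since 1150 > 428, the predator can invade and persist.

Threshold R = 428; K > 428, so yes, the predator persists.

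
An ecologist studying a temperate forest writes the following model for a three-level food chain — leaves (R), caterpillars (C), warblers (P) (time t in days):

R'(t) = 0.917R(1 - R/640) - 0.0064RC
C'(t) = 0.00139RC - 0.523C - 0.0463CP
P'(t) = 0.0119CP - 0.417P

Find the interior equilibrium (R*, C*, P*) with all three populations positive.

From dP/dt = 0: 0.0119C* = 0.417, so C* = 35.
From dR/dt = 0: 0.917(1 - R*/640) = 0.0064·35, giving R* = 640·(1 - 0.245) = 483.
From dC/dt = 0: 0.00139·483 - 0.523 = 0.0463P*, so P* = 0.149/0.0463 = 3.22.

R* ≈ 483, C* ≈ 35, P* ≈ 3.22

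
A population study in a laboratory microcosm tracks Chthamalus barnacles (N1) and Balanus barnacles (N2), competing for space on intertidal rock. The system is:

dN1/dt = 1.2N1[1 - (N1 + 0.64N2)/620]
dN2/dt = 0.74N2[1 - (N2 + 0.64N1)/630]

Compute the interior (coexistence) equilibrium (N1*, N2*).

N1* ≈ 367, N2* ≈ 395

Setting both brackets to zero gives the nullclines N1 + 0.64N2 = 620 and 0.64N1 + N2 = 630.
Substituting N2 = 630 - 0.64N1 into the first: N1(1 - 0.64·0.64) = 620 - 0.64·630.
So N1* = 217/0.59 = 367, and then N2* = 630 - 0.64·367 = 395.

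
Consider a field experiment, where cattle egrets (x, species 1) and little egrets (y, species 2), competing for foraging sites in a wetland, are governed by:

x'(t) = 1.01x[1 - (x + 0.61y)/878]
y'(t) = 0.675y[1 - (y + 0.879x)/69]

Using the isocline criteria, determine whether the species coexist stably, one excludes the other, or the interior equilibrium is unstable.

Compare the nullcline intercepts: K1/α12 = 878/0.61 = 1440 > K2 = 69; K2/α21 = 69/0.879 = 78.5 < K1 = 878.
Since the inequalities point opposite ways, species 1 can invade but species 2 cannot.

species 1 excludes species 2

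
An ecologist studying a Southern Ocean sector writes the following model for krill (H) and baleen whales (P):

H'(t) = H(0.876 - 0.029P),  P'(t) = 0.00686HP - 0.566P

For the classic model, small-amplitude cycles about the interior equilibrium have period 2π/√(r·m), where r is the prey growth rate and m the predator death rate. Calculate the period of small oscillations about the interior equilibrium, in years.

Here r = 0.876 and m = 0.566, so r·m = 0.496.
ω = √0.496 = 0.704 per year, hence T = 2π/ω ≈ 8.92 years.

T ≈ 8.92 years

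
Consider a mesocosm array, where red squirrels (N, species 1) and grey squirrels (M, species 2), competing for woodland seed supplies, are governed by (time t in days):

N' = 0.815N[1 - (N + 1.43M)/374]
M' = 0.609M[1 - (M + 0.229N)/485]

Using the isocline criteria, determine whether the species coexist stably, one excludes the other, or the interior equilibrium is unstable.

Compare the nullcline intercepts: K1/α12 = 374/1.43 = 262 < K2 = 485; K2/α21 = 485/0.229 = 2120 > K1 = 374.
Since the inequalities point opposite ways, species 2 can invade but species 1 cannot.

species 2 excludes species 1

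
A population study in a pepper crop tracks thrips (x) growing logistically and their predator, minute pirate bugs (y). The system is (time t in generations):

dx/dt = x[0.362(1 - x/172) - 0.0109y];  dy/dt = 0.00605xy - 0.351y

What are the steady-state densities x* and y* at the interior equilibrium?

x* ≈ 58, y* ≈ 22

From dy/dt = 0 with y > 0: 0.00605x* = 0.351, so x* = 58.
Substitute into dx/dt = 0: 0.362(1 - 58/172) = 0.0109y*.
The bracket is 0.663, giving y* = 0.24/0.0109 = 22.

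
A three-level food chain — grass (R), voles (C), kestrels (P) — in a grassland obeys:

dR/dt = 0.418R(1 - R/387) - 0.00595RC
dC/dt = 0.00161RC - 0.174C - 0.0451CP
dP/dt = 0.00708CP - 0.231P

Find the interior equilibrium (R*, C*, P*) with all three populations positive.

R* ≈ 207, C* ≈ 32.6, P* ≈ 3.54

From dP/dt = 0: 0.00708C* = 0.231, so C* = 32.6.
From dR/dt = 0: 0.418(1 - R*/387) = 0.00595·32.6, giving R* = 387·(1 - 0.464) = 207.
From dC/dt = 0: 0.00161·207 - 0.174 = 0.0451P*, so P* = 0.16/0.0451 = 3.54.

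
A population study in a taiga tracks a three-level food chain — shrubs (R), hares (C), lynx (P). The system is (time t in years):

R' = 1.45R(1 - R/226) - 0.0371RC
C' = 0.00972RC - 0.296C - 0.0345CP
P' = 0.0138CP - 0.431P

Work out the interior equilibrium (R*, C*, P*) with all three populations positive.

From dP/dt = 0: 0.0138C* = 0.431, so C* = 31.2.
From dR/dt = 0: 1.45(1 - R*/226) = 0.0371·31.2, giving R* = 226·(1 - 0.799) = 45.4.
From dC/dt = 0: 0.00972·45.4 - 0.296 = 0.0345P*, so P* = 0.145/0.0345 = 4.21.

R* ≈ 45.4, C* ≈ 31.2, P* ≈ 4.21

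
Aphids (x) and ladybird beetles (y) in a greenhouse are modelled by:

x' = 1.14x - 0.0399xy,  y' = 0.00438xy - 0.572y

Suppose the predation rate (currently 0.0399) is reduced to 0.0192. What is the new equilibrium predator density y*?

At the interior fixed point, setting dx/dt = 0 with x > 0 fixes y* = (prey growth rate)/(xy coefficient) — independent of the other coefficients.
With the change, y* = 1.14/0.0192 = 59.4; it rises from 28.6.

y* ≈ 59.4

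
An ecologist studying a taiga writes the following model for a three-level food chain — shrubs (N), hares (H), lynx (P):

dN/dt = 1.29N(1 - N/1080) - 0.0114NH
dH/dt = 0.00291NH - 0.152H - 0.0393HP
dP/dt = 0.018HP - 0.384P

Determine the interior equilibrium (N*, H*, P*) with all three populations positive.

From dP/dt = 0: 0.018H* = 0.384, so H* = 21.3.
From dN/dt = 0: 1.29(1 - N*/1080) = 0.0114·21.3, giving N* = 1080·(1 - 0.189) = 876.
From dH/dt = 0: 0.00291·876 - 0.152 = 0.0393P*, so P* = 2.4/0.0393 = 61.

N* ≈ 876, H* ≈ 21.3, P* ≈ 61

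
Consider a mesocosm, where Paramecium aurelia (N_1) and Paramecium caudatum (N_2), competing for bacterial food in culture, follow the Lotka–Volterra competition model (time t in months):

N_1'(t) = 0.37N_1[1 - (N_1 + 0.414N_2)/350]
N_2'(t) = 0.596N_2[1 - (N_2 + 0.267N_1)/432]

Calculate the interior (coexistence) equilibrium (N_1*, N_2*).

N_1* ≈ 192, N_2* ≈ 381

Setting both brackets to zero gives the nullclines N_1 + 0.414N_2 = 350 and 0.267N_1 + N_2 = 432.
Substituting N_2 = 432 - 0.267N_1 into the first: N_1(1 - 0.414·0.267) = 350 - 0.414·432.
So N_1* = 171/0.889 = 192, and then N_2* = 432 - 0.267·192 = 381.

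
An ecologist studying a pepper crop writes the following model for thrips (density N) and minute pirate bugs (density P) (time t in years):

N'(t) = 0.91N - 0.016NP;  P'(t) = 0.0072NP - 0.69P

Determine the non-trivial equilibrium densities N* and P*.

N* ≈ 95.8, P* ≈ 56.9

Set dP/dt = 0 with P > 0: 0.0072N - 0.69 = 0, so N* = 0.69/0.0072 = 95.8.
Set dN/dt = 0 with N > 0: 0.91 - 0.016P = 0, so P* = 0.91/0.016 = 56.9.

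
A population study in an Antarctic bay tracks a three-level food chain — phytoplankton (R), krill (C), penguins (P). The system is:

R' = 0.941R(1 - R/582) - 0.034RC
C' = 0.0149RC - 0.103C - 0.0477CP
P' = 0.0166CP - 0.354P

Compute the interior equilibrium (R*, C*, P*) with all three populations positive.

R* ≈ 134, C* ≈ 21.3, P* ≈ 39.6

From dP/dt = 0: 0.0166C* = 0.354, so C* = 21.3.
From dR/dt = 0: 0.941(1 - R*/582) = 0.034·21.3, giving R* = 582·(1 - 0.771) = 134.
From dC/dt = 0: 0.0149·134 - 0.103 = 0.0477P*, so P* = 1.89/0.0477 = 39.6.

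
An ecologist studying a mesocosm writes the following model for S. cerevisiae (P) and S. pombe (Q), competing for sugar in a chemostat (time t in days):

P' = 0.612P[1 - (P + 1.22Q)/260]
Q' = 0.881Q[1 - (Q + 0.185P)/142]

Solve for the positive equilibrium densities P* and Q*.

P* ≈ 112, Q* ≈ 121

Setting both brackets to zero gives the nullclines P + 1.22Q = 260 and 0.185P + Q = 142.
Substituting Q = 142 - 0.185P into the first: P(1 - 1.22·0.185) = 260 - 1.22·142.
So P* = 86.8/0.774 = 112, and then Q* = 142 - 0.185·112 = 121.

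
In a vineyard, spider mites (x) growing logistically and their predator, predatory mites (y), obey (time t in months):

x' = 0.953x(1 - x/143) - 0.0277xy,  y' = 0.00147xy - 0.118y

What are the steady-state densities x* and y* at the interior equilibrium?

x* ≈ 80.3, y* ≈ 15.1

From dy/dt = 0 with y > 0: 0.00147x* = 0.118, so x* = 80.3.
Substitute into dx/dt = 0: 0.953(1 - 80.3/143) = 0.0277y*.
The bracket is 0.439, giving y* = 0.418/0.0277 = 15.1.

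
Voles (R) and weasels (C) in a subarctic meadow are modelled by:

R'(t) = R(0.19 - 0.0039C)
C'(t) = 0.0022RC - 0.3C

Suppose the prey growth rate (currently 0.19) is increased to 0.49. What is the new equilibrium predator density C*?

C* ≈ 126

At the interior fixed point, setting dR/dt = 0 with R > 0 fixes C* = (prey growth rate)/(RC coefficient) — independent of the other coefficients.
With the change, C* = 0.49/0.0039 = 126; it rises from 48.7.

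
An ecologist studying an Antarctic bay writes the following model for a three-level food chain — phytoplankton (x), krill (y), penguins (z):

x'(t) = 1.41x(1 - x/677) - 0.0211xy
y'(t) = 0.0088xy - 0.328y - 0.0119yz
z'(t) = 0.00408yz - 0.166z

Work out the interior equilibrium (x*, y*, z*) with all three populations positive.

x* ≈ 265, y* ≈ 40.7, z* ≈ 168

From dz/dt = 0: 0.00408y* = 0.166, so y* = 40.7.
From dx/dt = 0: 1.41(1 - x*/677) = 0.0211·40.7, giving x* = 677·(1 - 0.609) = 265.
From dy/dt = 0: 0.0088·265 - 0.328 = 0.0119z*, so z* = 2/0.0119 = 168.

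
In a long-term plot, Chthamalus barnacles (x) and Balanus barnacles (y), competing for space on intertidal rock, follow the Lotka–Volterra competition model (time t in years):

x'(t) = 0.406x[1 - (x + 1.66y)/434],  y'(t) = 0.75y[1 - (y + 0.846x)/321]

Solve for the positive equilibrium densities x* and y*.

x* ≈ 244, y* ≈ 114

Setting both brackets to zero gives the nullclines x + 1.66y = 434 and 0.846x + y = 321.
Substituting y = 321 - 0.846x into the first: x(1 - 1.66·0.846) = 434 - 1.66·321.
So x* = -98.9/-0.404 = 244, and then y* = 321 - 0.846·244 = 114.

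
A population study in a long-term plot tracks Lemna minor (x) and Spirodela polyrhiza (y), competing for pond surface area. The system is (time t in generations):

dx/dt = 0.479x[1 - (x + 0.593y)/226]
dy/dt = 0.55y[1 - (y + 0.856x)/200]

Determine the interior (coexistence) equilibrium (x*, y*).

Setting both brackets to zero gives the nullclines x + 0.593y = 226 and 0.856x + y = 200.
Substituting y = 200 - 0.856x into the first: x(1 - 0.593·0.856) = 226 - 0.593·200.
So x* = 107/0.492 = 218, and then y* = 200 - 0.856·218 = 13.3.

x* ≈ 218, y* ≈ 13.3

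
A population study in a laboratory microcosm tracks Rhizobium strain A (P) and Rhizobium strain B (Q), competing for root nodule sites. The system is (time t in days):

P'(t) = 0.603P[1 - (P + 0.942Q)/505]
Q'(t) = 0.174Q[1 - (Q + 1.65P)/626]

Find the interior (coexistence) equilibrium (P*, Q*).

Setting both brackets to zero gives the nullclines P + 0.942Q = 505 and 1.65P + Q = 626.
Substituting Q = 626 - 1.65P into the first: P(1 - 0.942·1.65) = 505 - 0.942·626.
So P* = -84.7/-0.554 = 153, and then Q* = 626 - 1.65·153 = 374.

P* ≈ 153, Q* ≈ 374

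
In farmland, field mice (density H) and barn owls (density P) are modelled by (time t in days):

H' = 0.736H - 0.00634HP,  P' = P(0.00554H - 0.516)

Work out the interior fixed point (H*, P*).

H* ≈ 93.1, P* ≈ 116

Set dP/dt = 0 with P > 0: 0.00554H - 0.516 = 0, so H* = 0.516/0.00554 = 93.1.
Set dH/dt = 0 with H > 0: 0.736 - 0.00634P = 0, so P* = 0.736/0.00634 = 116.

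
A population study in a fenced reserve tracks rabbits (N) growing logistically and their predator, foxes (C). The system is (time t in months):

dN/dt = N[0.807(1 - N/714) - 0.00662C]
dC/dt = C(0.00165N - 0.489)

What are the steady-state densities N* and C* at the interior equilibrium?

From dC/dt = 0 with C > 0: 0.00165N* = 0.489, so N* = 296.
Substitute into dN/dt = 0: 0.807(1 - 296/714) = 0.00662C*.
The bracket is 0.585, giving C* = 0.472/0.00662 = 71.3.

N* ≈ 296, C* ≈ 71.3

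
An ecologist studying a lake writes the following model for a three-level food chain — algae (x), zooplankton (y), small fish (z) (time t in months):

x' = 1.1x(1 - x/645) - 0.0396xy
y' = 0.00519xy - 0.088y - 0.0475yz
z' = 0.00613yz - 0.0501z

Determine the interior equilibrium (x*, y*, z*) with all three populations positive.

From dz/dt = 0: 0.00613y* = 0.0501, so y* = 8.17.
From dx/dt = 0: 1.1(1 - x*/645) = 0.0396·8.17, giving x* = 645·(1 - 0.294) = 455.
From dy/dt = 0: 0.00519·455 - 0.088 = 0.0475z*, so z* = 2.27/0.0475 = 47.9.

x* ≈ 455, y* ≈ 8.17, z* ≈ 47.9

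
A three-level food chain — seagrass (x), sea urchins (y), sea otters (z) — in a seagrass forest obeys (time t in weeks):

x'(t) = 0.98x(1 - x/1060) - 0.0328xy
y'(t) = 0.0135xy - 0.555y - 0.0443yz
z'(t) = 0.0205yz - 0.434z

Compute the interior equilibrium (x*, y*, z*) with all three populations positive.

From dz/dt = 0: 0.0205y* = 0.434, so y* = 21.2.
From dx/dt = 0: 0.98(1 - x*/1060) = 0.0328·21.2, giving x* = 1060·(1 - 0.709) = 309.
From dy/dt = 0: 0.0135·309 - 0.555 = 0.0443z*, so z* = 3.62/0.0443 = 81.6.

x* ≈ 309, y* ≈ 21.2, z* ≈ 81.6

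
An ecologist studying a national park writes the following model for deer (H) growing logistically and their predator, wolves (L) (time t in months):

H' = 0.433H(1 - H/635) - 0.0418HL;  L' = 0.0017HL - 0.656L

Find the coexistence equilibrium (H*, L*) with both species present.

H* ≈ 386, L* ≈ 4.06

From dL/dt = 0 with L > 0: 0.0017H* = 0.656, so H* = 386.
Substitute into dH/dt = 0: 0.433(1 - 386/635) = 0.0418L*.
The bracket is 0.392, giving L* = 0.17/0.0418 = 4.06.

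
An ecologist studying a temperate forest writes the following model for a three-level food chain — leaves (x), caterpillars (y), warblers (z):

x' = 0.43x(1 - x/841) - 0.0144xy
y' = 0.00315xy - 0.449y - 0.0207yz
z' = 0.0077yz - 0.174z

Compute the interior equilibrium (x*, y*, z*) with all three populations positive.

From dz/dt = 0: 0.0077y* = 0.174, so y* = 22.6.
From dx/dt = 0: 0.43(1 - x*/841) = 0.0144·22.6, giving x* = 841·(1 - 0.757) = 205.
From dy/dt = 0: 0.00315·205 - 0.449 = 0.0207z*, so z* = 0.195/0.0207 = 9.44.

x* ≈ 205, y* ≈ 22.6, z* ≈ 9.44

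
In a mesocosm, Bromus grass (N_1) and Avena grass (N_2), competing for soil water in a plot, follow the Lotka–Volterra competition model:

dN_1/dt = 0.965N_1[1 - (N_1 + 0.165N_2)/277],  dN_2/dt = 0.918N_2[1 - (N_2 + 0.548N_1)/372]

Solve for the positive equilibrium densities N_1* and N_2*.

N_1* ≈ 237, N_2* ≈ 242

Setting both brackets to zero gives the nullclines N_1 + 0.165N_2 = 277 and 0.548N_1 + N_2 = 372.
Substituting N_2 = 372 - 0.548N_1 into the first: N_1(1 - 0.165·0.548) = 277 - 0.165·372.
So N_1* = 216/0.91 = 237, and then N_2* = 372 - 0.548·237 = 242.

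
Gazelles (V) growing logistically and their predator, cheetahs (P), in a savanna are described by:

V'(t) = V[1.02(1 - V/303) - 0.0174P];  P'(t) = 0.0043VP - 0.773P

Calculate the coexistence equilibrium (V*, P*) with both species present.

V* ≈ 180, P* ≈ 23.8

From dP/dt = 0 with P > 0: 0.0043V* = 0.773, so V* = 180.
Substitute into dV/dt = 0: 1.02(1 - 180/303) = 0.0174P*.
The bracket is 0.407, giving P* = 0.415/0.0174 = 23.8.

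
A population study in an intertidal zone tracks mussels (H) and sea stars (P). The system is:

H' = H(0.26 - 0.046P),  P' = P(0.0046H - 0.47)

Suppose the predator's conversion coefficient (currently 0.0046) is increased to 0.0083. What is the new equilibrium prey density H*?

H* ≈ 56.6

At the interior fixed point, setting dP/dt = 0 with P > 0 fixes H* = (predator death rate)/(HP coefficient) — independent of the other coefficients.
With the change, H* = 0.47/0.0083 = 56.6; it falls from 102.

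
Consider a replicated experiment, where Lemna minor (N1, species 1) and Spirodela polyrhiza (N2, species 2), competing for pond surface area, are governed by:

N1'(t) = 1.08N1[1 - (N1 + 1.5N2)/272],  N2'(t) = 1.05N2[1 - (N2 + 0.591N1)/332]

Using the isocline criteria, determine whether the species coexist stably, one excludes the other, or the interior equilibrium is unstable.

species 2 excludes species 1

Compare the nullcline intercepts: K1/α12 = 272/1.5 = 181 < K2 = 332; K2/α21 = 332/0.591 = 562 > K1 = 272.
Since the inequalities point opposite ways, species 2 can invade but species 1 cannot.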